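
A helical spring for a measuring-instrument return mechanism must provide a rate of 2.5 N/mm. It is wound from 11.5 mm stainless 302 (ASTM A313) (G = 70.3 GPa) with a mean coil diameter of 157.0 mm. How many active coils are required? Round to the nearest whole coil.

16

N_a = Gd⁴/(8D³k) = (70.3×10³ × 11.5⁴)/(8 × 157.0³ × 2.5)
    = 1.22955e+09 / 7.73979e+07 = 15.89 → 16 coils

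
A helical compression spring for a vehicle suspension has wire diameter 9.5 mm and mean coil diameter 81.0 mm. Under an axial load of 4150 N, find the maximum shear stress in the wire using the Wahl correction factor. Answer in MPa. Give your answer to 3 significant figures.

1170 MPa

Spring index C = D/d = 81.0/9.5 = 8.5263
K_W = (4C−1)/(4C−4) + 0.615/C = 33.105/30.105 + 0.0721 = 1.1718
τ₀ = 8FD/(πd³) = 8·4150·81.0/(π·9.5³) = 2.6892e+06/2693.5 = 998.4 MPa
τ_max = K·τ₀ = 1.1718 × 998.4 = 1169.9 MPa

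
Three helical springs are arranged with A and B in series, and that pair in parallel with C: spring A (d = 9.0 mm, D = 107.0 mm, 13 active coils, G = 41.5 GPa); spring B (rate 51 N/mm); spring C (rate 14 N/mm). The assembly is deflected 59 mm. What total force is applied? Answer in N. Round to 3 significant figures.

947 N

k_A = Gd⁴/(8D³N_a) = (41.5×10³)(9.0⁴)/(8·107.0³·13) = 2.1371 N/mm
Springs A,B series: k_AB = 1/(1/2.1371+1/51) = 2.0512 N/mm; parallel with C: k_eq = 2.0512+14 = 16.051 N/mm
F = k_eq·δ = 16.051·59 = 947.02 N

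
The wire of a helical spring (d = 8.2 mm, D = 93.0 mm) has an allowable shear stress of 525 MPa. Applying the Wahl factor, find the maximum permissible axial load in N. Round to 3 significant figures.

1080 N

C = D/d = 93.0/8.2 = 11.3415
K_W = (4C−1)/(4C−4) + 0.615/C = 44.366/41.366 + 0.0542 = 1.1267
τ_max = K·8FD/(πd³) → F_max = τ_allow·πd³/(8DK)
F_max = 525·π·8.2³/(8·93.0·1.1267) = 9.0939e+05/838.3 = 1084.8 N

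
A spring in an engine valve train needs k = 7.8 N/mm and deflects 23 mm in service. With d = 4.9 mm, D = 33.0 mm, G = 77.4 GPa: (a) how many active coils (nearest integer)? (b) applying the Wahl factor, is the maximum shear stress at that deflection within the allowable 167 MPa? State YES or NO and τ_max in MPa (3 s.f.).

(a) 20 coils; (b) YES, τ_max = 156 MPa

N_a = Gd⁴/(8D³k) = (77.4×10³)(4.9⁴)/(8·33.0³·7.8) = 19.9 → N_a = 20
Actual rate k = Gd⁴/(8D³·20) = 7.76 N/mm
Working load F = kδ = 7.76·23 = 178.48 N
C = 33.0/4.9 = 6.7347; K_W = (4C−1)/(4C−4)+0.615/C = 1.2221
τ_max = K_W·8FD/(πd³) = 1.2221·127.48 = 155.8 MPa
τ_max ≤ 167 MPa → acceptable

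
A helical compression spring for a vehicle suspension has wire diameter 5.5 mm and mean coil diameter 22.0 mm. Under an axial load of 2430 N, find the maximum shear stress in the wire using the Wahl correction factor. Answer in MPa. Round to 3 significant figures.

1150 MPa

Spring index C = D/d = 22.0/5.5 = 4.0000
K_W = (4C−1)/(4C−4) + 0.615/C = 15.000/12.000 + 0.1537 = 1.4038
τ₀ = 8FD/(πd³) = 8·2430·22.0/(π·5.5³) = 427680/522.68 = 818.24 MPa
τ_max = K·τ₀ = 1.4038 × 818.24 = 1148.6 MPa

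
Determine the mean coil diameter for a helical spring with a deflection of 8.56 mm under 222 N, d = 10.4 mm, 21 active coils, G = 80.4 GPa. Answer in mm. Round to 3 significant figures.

60.0 mm

Required rate k = F/δ = 222/8.56 = 25.935 N/mm
D = (Gd⁴/(8N_a·k))^(1/3) = (80.4×10³·10.4⁴/(8·21·25.935))^(1/3)
  = (215874)^(1/3) = 59.9884 mm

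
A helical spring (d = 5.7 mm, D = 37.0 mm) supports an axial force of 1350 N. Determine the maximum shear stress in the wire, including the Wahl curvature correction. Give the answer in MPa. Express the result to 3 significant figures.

846 MPa

Spring index C = D/d = 37.0/5.7 = 6.4912
K_W = (4C−1)/(4C−4) + 0.615/C = 24.965/21.965 + 0.0947 = 1.2313
τ₀ = 8FD/(πd³) = 8·1350·37.0/(π·5.7³) = 399600/581.8 = 686.83 MPa
τ_max = K·τ₀ = 1.2313 × 686.83 = 845.71 MPa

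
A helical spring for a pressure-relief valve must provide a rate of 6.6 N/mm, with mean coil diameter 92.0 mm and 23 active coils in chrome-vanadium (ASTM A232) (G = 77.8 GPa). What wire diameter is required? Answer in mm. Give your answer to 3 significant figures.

d = (8D³N_a·k / G)^(1/4) = (8·92.0³·23·6.6 / (77.8×10³))^0.25
  = (12155)^0.25 = 10.4999 mm

10.5 mm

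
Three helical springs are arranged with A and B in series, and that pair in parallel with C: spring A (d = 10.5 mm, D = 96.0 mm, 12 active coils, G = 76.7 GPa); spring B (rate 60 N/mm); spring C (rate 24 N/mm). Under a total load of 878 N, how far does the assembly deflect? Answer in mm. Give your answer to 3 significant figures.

k_A = Gd⁴/(8D³N_a) = (76.7×10³)(10.5⁴)/(8·96.0³·12) = 10.977 N/mm
Springs A,B series: k_AB = 1/(1/10.977+1/60) = 9.2791 N/mm; parallel with C: k_eq = 9.2791+24 = 33.279 N/mm
δ = F/k_eq = 878/33.279 = 26.383 mm

26.4 mm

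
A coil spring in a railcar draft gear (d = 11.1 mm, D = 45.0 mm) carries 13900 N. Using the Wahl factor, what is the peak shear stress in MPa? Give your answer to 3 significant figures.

Spring index C = D/d = 45.0/11.1 = 4.0541
K_W = (4C−1)/(4C−4) + 0.615/C = 15.216/12.216 + 0.1517 = 1.3973
τ₀ = 8FD/(πd³) = 8·13900·45.0/(π·11.1³) = 5.004e+06/4296.5 = 1164.7 MPa
τ_max = K·τ₀ = 1.3973 × 1164.7 = 1627.3 MPa

1630 MPa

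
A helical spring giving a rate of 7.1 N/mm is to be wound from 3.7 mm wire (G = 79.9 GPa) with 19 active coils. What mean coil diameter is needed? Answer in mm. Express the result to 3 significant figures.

24.0 mm

D = (Gd⁴/(8N_a·k))^(1/3) = (79.9×10³·3.7⁴/(8·19·7.1))^(1/3)
  = (13875.6)^(1/3) = 24.0298 mm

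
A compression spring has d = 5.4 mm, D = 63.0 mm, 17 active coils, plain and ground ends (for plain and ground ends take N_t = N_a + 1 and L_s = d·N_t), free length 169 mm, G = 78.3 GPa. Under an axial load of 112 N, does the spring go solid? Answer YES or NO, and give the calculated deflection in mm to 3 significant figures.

k = Gd⁴/(8D³N_a) = (78.3×10³)(5.4⁴)/(8·63.0³·17) = 1.9578 N/mm
N_t = 18; L_s = 5.4·18 = 97.2 mm; δ_solid = L₀ − L_s = 169 − 97.2 = 71.8 mm
δ = F/k = 112/1.9578 = 57.206 mm
δ < δ_solid → spring does not go solid

NO, δ = 57.2 mm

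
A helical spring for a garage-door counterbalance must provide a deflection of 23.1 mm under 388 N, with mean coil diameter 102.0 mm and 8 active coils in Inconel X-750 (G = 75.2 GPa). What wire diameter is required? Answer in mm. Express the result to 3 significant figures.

11.1 mm

Required rate k = F/δ = 388/23.1 = 16.797 N/mm
d = (8D³N_a·k / G)^(1/4) = (8·102.0³·8·16.797 / (75.2×10³))^0.25
  = (15170)^0.25 = 11.0980 mm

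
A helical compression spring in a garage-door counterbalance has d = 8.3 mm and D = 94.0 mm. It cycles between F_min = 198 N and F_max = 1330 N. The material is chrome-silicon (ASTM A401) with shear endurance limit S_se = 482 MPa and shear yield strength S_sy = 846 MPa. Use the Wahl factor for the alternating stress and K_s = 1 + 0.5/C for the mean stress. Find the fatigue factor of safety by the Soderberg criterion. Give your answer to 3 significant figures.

C = D/d = 94.0/8.3 = 11.3253; K_W = (4C−1)/(4C−4)+0.615/C = 1.1269; K_s = 1+0.5/C = 1.0441
F_a = (F_max−F_min)/2 = 566 N; F_m = (F_max+F_min)/2 = 764 N
τ_a = K_W·8F_aD/(πd³) = 1.1269 × 236.95 = 267.02 MPa
τ_m = K_s·8F_mD/(πd³) = 1.0441 × 319.84 = 333.96 MPa
Soderberg: 1/n_f = τ_a/S_se + τ_m/S_sy = 267.02/482 + 333.96/846 = 0.55399 + 0.39475 = 0.94874
n_f = 1/0.94874 = 1.054

1.05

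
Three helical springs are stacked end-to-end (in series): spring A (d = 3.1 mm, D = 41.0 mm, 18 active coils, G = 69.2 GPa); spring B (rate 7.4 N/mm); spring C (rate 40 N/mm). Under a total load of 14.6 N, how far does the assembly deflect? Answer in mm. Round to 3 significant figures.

25.0 mm

k_A = Gd⁴/(8D³N_a) = (69.2×10³)(3.1⁴)/(8·41.0³·18) = 0.64393 N/mm
Series: 1/k_eq = 1/0.64393 + 1/7.4 + 1/40 = 1.7131; k_eq = 0.58374 N/mm
δ = F/k_eq = 14.6/0.58374 = 25.011 mm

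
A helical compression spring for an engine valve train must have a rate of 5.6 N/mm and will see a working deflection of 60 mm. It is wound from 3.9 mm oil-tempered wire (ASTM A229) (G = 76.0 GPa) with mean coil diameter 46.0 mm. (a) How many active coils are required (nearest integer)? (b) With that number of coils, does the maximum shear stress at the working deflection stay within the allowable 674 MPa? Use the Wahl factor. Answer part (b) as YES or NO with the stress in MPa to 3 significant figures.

N_a = Gd⁴/(8D³k) = (76.0×10³)(3.9⁴)/(8·46.0³·5.6) = 4.032 → N_a = 4
Actual rate k = Gd⁴/(8D³·4) = 5.6448 N/mm
Working load F = kδ = 5.6448·60 = 338.69 N
C = 46.0/3.9 = 11.7949; K_W = (4C−1)/(4C−4)+0.615/C = 1.1216
τ_max = K_W·8FD/(πd³) = 1.1216·668.81 = 750.15 MPa
τ_max > 674 MPa → exceeds allowable

(a) 4 coils; (b) NO, τ_max = 750 MPa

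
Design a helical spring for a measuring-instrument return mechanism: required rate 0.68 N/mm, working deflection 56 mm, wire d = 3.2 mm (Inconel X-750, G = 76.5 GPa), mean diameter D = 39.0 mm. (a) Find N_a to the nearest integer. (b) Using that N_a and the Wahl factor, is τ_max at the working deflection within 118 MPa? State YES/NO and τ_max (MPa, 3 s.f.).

(a) 25 coils; (b) NO, τ_max = 128 MPa

N_a = Gd⁴/(8D³k) = (76.5×10³)(3.2⁴)/(8·39.0³·0.68) = 24.86 → N_a = 25
Actual rate k = Gd⁴/(8D³·25) = 0.67614 N/mm
Working load F = kδ = 0.67614·56 = 37.864 N
C = 39.0/3.2 = 12.1875; K_W = (4C−1)/(4C−4)+0.615/C = 1.1175
τ_max = K_W·8FD/(πd³) = 1.1175·114.76 = 128.24 MPa
τ_max > 118 MPa → exceeds allowable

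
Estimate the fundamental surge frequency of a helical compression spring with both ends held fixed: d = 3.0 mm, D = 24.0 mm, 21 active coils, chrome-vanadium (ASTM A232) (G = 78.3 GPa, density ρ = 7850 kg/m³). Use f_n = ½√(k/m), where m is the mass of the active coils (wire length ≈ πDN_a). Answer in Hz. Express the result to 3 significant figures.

88.2 Hz

k = Gd⁴/(8D³N_a) = (78.3×10³)(3.0⁴)/(8·24.0³·21) = 2.7309 N/mm = 2730.9 N/m
Wire length L = πDN_a = π·24.0·21 = 1583.4 mm
m = ρ·(πd²/4)·L = 7850 × 7.0686×10⁻⁶ m² × 1.5834 m = 0.087858 kg
f_n = ½√(k/m) = 0.5·√(2730.9/0.087858) = 0.5·√(31083) = 88.152 Hz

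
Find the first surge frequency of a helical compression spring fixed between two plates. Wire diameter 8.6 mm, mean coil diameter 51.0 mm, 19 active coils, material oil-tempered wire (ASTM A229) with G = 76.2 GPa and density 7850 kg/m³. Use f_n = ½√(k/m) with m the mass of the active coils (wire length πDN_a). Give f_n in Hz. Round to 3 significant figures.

k = Gd⁴/(8D³N_a) = (76.2×10³)(8.6⁴)/(8·51.0³·19) = 20.673 N/mm = 20673 N/m
Wire length L = πDN_a = π·51.0·19 = 3044.2 mm
m = ρ·(πd²/4)·L = 7850 × 58.088×10⁻⁶ m² × 3.0442 m = 1.3881 kg
f_n = ½√(k/m) = 0.5·√(20673/1.3881) = 0.5·√(14892) = 61.017 Hz

61.0 Hz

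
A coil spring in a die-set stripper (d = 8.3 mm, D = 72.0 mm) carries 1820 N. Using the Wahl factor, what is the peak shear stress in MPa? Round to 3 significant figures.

682 MPa

Spring index C = D/d = 72.0/8.3 = 8.6747
K_W = (4C−1)/(4C−4) + 0.615/C = 33.699/30.699 + 0.0709 = 1.1686
τ₀ = 8FD/(πd³) = 8·1820·72.0/(π·8.3³) = 1.04832e+06/1796.3 = 583.59 MPa
τ_max = K·τ₀ = 1.1686 × 583.59 = 682 MPa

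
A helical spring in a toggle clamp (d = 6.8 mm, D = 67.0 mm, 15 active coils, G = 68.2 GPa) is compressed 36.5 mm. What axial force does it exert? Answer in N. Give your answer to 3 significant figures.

147 N

k = Gd⁴/(8D³N_a) = (68.2×10³)(6.8⁴)/(8·67.0³·15) = 4.0403 N/mm
F = k·δ = 4.0403 × 36.5 = 147.47 N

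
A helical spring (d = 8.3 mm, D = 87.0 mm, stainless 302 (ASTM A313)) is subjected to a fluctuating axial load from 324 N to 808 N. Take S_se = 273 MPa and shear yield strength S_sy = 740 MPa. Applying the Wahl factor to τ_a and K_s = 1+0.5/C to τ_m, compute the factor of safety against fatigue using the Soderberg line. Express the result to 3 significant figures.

1.43

C = D/d = 87.0/8.3 = 10.4819; K_W = (4C−1)/(4C−4)+0.615/C = 1.1378; K_s = 1+0.5/C = 1.0477
F_a = (F_max−F_min)/2 = 242 N; F_m = (F_max+F_min)/2 = 566 N
τ_a = K_W·8F_aD/(πd³) = 1.1378 × 93.765 = 106.68 MPa
τ_m = K_s·8F_mD/(πd³) = 1.0477 × 219.3 = 229.76 MPa
Soderberg: 1/n_f = τ_a/S_se + τ_m/S_sy = 106.68/273 + 229.76/740 = 0.39078 + 0.31049 = 0.70127
n_f = 1/0.70127 = 1.426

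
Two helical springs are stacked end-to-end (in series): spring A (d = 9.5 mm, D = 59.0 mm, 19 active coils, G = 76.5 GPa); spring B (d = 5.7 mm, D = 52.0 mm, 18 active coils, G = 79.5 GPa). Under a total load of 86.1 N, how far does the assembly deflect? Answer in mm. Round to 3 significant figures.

25.1 mm

k_A = Gd⁴/(8D³N_a) = (76.5×10³)(9.5⁴)/(8·59.0³·19) = 19.96 N/mm
k_B = Gd⁴/(8D³N_a) = (79.5×10³)(5.7⁴)/(8·52.0³·18) = 4.1447 N/mm
Series: 1/k_eq = 1/19.96 + 1/4.1447 = 0.29137; k_eq = 3.432 N/mm
δ = F/k_eq = 86.1/3.432 = 25.087 mm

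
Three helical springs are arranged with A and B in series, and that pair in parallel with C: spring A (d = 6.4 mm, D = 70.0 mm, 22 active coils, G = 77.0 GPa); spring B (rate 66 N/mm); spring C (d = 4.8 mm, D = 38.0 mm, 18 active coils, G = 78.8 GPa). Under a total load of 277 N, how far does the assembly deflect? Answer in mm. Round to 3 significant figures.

37.6 mm

k_A = Gd⁴/(8D³N_a) = (77.0×10³)(6.4⁴)/(8·70.0³·22) = 2.14 N/mm
k_C = Gd⁴/(8D³N_a) = (78.8×10³)(4.8⁴)/(8·38.0³·18) = 5.2939 N/mm
Springs A,B series: k_AB = 1/(1/2.14+1/66) = 2.0727 N/mm; parallel with C: k_eq = 2.0727+5.2939 = 7.3667 N/mm
δ = F/k_eq = 277/7.3667 = 37.602 mm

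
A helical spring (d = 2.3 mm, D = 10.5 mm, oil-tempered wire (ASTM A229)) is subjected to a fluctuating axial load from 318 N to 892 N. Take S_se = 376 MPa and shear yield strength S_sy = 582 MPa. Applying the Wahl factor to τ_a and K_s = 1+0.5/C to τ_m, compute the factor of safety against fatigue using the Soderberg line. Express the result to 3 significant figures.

0.209

C = D/d = 10.5/2.3 = 4.5652; K_W = (4C−1)/(4C−4)+0.615/C = 1.3451; K_s = 1+0.5/C = 1.1095
F_a = (F_max−F_min)/2 = 287 N; F_m = (F_max+F_min)/2 = 605 N
τ_a = K_W·8F_aD/(πd³) = 1.3451 × 630.71 = 848.35 MPa
τ_m = K_s·8F_mD/(πd³) = 1.1095 × 1329.5 = 1475.2 MPa
Soderberg: 1/n_f = τ_a/S_se + τ_m/S_sy = 848.35/376 + 1475.2/582 = 2.25625 + 2.53463 = 4.7909
n_f = 1/4.7909 = 0.2087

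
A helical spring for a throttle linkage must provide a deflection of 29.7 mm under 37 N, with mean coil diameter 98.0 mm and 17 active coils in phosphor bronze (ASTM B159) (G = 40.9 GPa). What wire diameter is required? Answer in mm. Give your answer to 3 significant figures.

Required rate k = F/δ = 37/29.7 = 1.2458 N/mm
d = (8D³N_a·k / G)^(1/4) = (8·98.0³·17·1.2458 / (40.9×10³))^0.25
  = (3898.9)^0.25 = 7.9020 mm

7.90 mm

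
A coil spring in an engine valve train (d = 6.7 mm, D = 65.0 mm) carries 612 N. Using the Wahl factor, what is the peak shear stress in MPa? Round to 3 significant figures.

387 MPa

Spring index C = D/d = 65.0/6.7 = 9.7015
K_W = (4C−1)/(4C−4) + 0.615/C = 37.806/34.806 + 0.0634 = 1.1496
τ₀ = 8FD/(πd³) = 8·612·65.0/(π·6.7³) = 318240/944.87 = 336.81 MPa
τ_max = K·τ₀ = 1.1496 × 336.81 = 387.19 MPa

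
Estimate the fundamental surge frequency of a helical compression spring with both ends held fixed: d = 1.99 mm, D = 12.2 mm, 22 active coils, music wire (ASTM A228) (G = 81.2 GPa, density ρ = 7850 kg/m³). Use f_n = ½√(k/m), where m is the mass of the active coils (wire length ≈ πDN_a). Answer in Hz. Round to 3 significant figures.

220 Hz

k = Gd⁴/(8D³N_a) = (81.2×10³)(1.99⁴)/(8·12.2³·22) = 3.9845 N/mm = 3984.5 N/m
Wire length L = πDN_a = π·12.2·22 = 843.2 mm
m = ρ·(πd²/4)·L = 7850 × 3.1103×10⁻⁶ m² × 0.8432 m = 0.020587 kg
f_n = ½√(k/m) = 0.5·√(3984.5/0.020587) = 0.5·√(1.9354e+05) = 219.97 Hz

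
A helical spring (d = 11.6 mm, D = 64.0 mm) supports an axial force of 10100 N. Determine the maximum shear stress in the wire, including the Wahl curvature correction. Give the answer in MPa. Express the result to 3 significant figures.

1350 MPa

Spring index C = D/d = 64.0/11.6 = 5.5172
K_W = (4C−1)/(4C−4) + 0.615/C = 21.069/18.069 + 0.1115 = 1.2775
τ₀ = 8FD/(πd³) = 8·10100·64.0/(π·11.6³) = 5.1712e+06/4903.7 = 1054.6 MPa
τ_max = K·τ₀ = 1.2775 × 1054.6 = 1347.2 MPa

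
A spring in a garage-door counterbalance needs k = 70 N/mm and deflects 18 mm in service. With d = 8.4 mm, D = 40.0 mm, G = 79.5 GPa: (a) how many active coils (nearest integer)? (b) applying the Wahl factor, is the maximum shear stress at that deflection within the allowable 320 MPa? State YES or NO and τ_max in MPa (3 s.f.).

N_a = Gd⁴/(8D³k) = (79.5×10³)(8.4⁴)/(8·40.0³·70) = 11.04 → N_a = 11
Actual rate k = Gd⁴/(8D³·11) = 70.278 N/mm
Working load F = kδ = 70.278·18 = 1265 N
C = 40.0/8.4 = 4.7619; K_W = (4C−1)/(4C−4)+0.615/C = 1.3285
τ_max = K_W·8FD/(πd³) = 1.3285·217.4 = 288.82 MPa
τ_max ≤ 320 MPa → acceptable

(a) 11 coils; (b) YES, τ_max = 289 MPa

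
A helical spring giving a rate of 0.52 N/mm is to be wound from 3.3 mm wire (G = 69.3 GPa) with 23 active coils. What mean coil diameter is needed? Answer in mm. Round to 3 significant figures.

D = (Gd⁴/(8N_a·k))^(1/3) = (69.3×10³·3.3⁴/(8·23·0.52))^(1/3)
  = (85895)^(1/3) = 44.1221 mm

44.1 mm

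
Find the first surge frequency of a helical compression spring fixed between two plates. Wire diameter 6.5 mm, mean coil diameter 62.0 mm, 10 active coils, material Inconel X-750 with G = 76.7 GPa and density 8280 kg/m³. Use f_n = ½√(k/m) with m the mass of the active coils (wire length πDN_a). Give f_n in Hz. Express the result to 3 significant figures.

k = Gd⁴/(8D³N_a) = (76.7×10³)(6.5⁴)/(8·62.0³·10) = 7.181 N/mm = 7181 N/m
Wire length L = πDN_a = π·62.0·10 = 1947.8 mm
m = ρ·(πd²/4)·L = 8280 × 33.183×10⁻⁶ m² × 1.9478 m = 0.53517 kg
f_n = ½√(k/m) = 0.5·√(7181/0.53517) = 0.5·√(13418) = 57.919 Hz

57.9 Hz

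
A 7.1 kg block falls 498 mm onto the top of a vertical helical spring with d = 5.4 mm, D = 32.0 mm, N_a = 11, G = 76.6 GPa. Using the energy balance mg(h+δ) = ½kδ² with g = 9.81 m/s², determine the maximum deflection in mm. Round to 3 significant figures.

58.6 mm

k = Gd⁴/(8D³N_a) = (76.6×10³)(5.4⁴)/(8·32.0³·11) = 22.588 N/mm
W = mg = 7.1 × 9.81 = 69.651 N
½kδ² − Wδ − Wh = 0 → δ = (W + √(W² + 2kWh))/k
δ = (69.651 + √(4851.3 + 1.56696e+06))/22.588 = (69.651 + 1253.7)/22.588 = 58.588 mm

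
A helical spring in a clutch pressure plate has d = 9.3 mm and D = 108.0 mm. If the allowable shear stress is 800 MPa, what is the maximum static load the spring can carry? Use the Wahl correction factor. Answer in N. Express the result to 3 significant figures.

2080 N

C = D/d = 108.0/9.3 = 11.6129
K_W = (4C−1)/(4C−4) + 0.615/C = 45.452/42.452 + 0.0530 = 1.1236
τ_max = K·8FD/(πd³) → F_max = τ_allow·πd³/(8DK)
F_max = 800·π·9.3³/(8·108.0·1.1236) = 2.0216e+06/970.81 = 2082.3 N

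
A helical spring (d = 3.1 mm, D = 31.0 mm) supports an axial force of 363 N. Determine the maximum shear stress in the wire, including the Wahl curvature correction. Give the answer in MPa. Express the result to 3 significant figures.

Spring index C = D/d = 31.0/3.1 = 10.0000
K_W = (4C−1)/(4C−4) + 0.615/C = 39.000/36.000 + 0.0615 = 1.1448
τ₀ = 8FD/(πd³) = 8·363·31.0/(π·3.1³) = 90024/93.591 = 961.89 MPa
τ_max = K·τ₀ = 1.1448 × 961.89 = 1101.2 MPa

1100 MPa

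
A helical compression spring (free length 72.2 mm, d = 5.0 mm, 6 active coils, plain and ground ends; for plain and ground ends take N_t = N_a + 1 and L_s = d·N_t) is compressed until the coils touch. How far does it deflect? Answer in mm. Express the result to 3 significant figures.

N_t = 7; L_s = 5.0·7 = 35 mm
δ_solid = L₀ − L_s = 72.2 − 35 = 37.2 mm

37.2 mm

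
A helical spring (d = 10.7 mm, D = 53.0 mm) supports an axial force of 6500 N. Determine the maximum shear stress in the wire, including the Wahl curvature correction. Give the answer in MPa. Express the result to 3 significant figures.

Spring index C = D/d = 53.0/10.7 = 4.9533
K_W = (4C−1)/(4C−4) + 0.615/C = 18.813/15.813 + 0.1242 = 1.3139
τ₀ = 8FD/(πd³) = 8·6500·53.0/(π·10.7³) = 2.756e+06/3848.6 = 716.11 MPa
τ_max = K·τ₀ = 1.3139 × 716.11 = 940.88 MPa

941 MPa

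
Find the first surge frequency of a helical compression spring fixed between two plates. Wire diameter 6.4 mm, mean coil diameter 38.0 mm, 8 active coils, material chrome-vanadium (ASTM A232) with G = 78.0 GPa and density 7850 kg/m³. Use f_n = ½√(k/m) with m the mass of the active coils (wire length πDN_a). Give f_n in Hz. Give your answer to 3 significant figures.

197 Hz

k = Gd⁴/(8D³N_a) = (78.0×10³)(6.4⁴)/(8·38.0³·8) = 37.264 N/mm = 37264 N/m
Wire length L = πDN_a = π·38.0·8 = 955.04 mm
m = ρ·(πd²/4)·L = 7850 × 32.17×10⁻⁶ m² × 0.95504 m = 0.24118 kg
f_n = ½√(k/m) = 0.5·√(37264/0.24118) = 0.5·√(1.545e+05) = 196.54 Hz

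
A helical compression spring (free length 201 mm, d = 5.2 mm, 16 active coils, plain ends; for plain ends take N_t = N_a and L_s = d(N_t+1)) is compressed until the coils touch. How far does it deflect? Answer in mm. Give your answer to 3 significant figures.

N_t = 16; L_s = 5.2·17 = 88.4 mm
δ_solid = L₀ − L_s = 201 − 88.4 = 112.6 mm

113 mm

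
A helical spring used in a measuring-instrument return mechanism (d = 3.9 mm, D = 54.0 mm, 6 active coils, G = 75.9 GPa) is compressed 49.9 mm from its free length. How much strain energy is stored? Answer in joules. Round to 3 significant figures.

2.89 J

k = Gd⁴/(8D³N_a) = (75.9×10³)(3.9⁴)/(8·54.0³·6) = 2.3232 N/mm
U = ½kδ² = 0.5 × 2.3232 × 49.9² = 2892.3 N·mm = 2.8923 J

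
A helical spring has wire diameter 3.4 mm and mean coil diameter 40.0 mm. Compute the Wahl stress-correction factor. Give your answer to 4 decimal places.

1.1219

C = D/d = 40.0/3.4 = 11.7647
K_W = (4C−1)/(4C−4) + 0.615/C = 46.059/43.059 + 0.0523 = 1.1219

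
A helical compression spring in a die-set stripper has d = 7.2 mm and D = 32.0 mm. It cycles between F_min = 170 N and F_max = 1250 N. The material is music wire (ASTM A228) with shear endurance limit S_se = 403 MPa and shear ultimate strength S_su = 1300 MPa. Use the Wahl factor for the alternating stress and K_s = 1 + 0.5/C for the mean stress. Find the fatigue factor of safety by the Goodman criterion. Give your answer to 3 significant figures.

1.89

C = D/d = 32.0/7.2 = 4.4444; K_W = (4C−1)/(4C−4)+0.615/C = 1.3561; K_s = 1+0.5/C = 1.1125
F_a = (F_max−F_min)/2 = 540 N; F_m = (F_max+F_min)/2 = 710 N
τ_a = K_W·8F_aD/(πd³) = 1.3561 × 117.89 = 159.88 MPa
τ_m = K_s·8F_mD/(πd³) = 1.1125 × 155.01 = 172.45 MPa
Goodman: 1/n_f = τ_a/S_se + τ_m/S_su = 159.88/403 + 172.45/1300 = 0.39671 + 0.13265 = 0.52936
n_f = 1/0.52936 = 1.889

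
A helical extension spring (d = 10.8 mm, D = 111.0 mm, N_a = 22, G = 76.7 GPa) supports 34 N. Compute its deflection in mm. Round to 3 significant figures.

7.84 mm

k = Gd⁴/(8D³N_a) = (76.7×10³)(10.8⁴)/(8·111.0³·22) = 4.3352 N/mm
δ = F/k = 34 / 4.3352 = 7.8428 mm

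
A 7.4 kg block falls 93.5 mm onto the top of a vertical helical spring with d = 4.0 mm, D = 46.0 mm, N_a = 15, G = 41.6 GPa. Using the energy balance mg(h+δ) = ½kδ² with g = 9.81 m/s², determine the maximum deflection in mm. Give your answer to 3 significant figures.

k = Gd⁴/(8D³N_a) = (41.6×10³)(4.0⁴)/(8·46.0³·15) = 0.91176 N/mm
W = mg = 7.4 × 9.81 = 72.594 N
½kδ² − Wδ − Wh = 0 → δ = (W + √(W² + 2kWh))/k
δ = (72.594 + √(5269.9 + 12377.2))/0.91176 = (72.594 + 132.84)/0.91176 = 225.32 mm

225 mm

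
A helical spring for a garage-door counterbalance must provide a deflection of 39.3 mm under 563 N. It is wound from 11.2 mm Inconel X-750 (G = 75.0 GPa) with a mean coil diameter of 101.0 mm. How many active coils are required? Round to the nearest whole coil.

Required rate k = F/δ = 563/39.3 = 14.326 N/mm
N_a = Gd⁴/(8D³k) = (75.0×10³ × 11.2⁴)/(8 × 101.0³ × 14.326)
    = 1.18014e+09 / 1.18078e+08 = 9.995 → 10 coils

10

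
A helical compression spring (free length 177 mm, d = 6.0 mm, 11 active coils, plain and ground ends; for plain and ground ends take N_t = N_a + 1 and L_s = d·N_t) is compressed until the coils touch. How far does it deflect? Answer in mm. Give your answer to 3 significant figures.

N_t = 12; L_s = 6.0·12 = 72 mm
δ_solid = L₀ − L_s = 177 − 72 = 105 mm

105 mm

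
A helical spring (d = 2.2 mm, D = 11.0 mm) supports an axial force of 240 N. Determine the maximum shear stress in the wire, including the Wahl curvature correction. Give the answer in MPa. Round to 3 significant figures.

Spring index C = D/d = 11.0/2.2 = 5.0000
K_W = (4C−1)/(4C−4) + 0.615/C = 19.000/16.000 + 0.1230 = 1.3105
τ₀ = 8FD/(πd³) = 8·240·11.0/(π·2.2³) = 21120/33.452 = 631.36 MPa
τ_max = K·τ₀ = 1.3105 × 631.36 = 827.4 MPa

827 MPa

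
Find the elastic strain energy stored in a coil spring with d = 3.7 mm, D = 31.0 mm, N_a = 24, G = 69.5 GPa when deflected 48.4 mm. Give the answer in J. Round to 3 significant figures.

k = Gd⁴/(8D³N_a) = (69.5×10³)(3.7⁴)/(8·31.0³·24) = 2.2772 N/mm
U = ½kδ² = 0.5 × 2.2772 × 48.4² = 2667.3 N·mm = 2.6673 J

2.67 J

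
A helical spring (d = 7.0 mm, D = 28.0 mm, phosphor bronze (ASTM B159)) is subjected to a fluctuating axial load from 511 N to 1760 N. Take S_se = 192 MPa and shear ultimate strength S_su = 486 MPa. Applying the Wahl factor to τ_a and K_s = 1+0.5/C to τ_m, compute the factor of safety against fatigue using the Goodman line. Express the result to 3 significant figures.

C = D/d = 28.0/7.0 = 4.0000; K_W = (4C−1)/(4C−4)+0.615/C = 1.4038; K_s = 1+0.5/C = 1.1250
F_a = (F_max−F_min)/2 = 624.5 N; F_m = (F_max+F_min)/2 = 1135.5 N
τ_a = K_W·8F_aD/(πd³) = 1.4038 × 129.82 = 182.23 MPa
τ_m = K_s·8F_mD/(πd³) = 1.1250 × 236.04 = 265.55 MPa
Goodman: 1/n_f = τ_a/S_se + τ_m/S_su = 182.23/192 + 265.55/486 = 0.94913 + 0.54640 = 1.4955
n_f = 1/1.4955 = 0.6687

0.669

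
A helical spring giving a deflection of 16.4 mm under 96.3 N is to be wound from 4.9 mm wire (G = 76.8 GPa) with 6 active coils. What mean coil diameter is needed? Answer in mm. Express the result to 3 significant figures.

Required rate k = F/δ = 96.3/16.4 = 5.872 N/mm
D = (Gd⁴/(8N_a·k))^(1/3) = (76.8×10³·4.9⁴/(8·6·5.872))^(1/3)
  = (157080)^(1/3) = 53.9561 mm

54.0 mm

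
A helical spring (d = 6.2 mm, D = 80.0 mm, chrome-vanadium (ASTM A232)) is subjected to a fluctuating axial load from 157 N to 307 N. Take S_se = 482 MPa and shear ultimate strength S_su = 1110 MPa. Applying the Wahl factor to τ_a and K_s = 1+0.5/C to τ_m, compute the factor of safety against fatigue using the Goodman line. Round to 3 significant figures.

3.00

C = D/d = 80.0/6.2 = 12.9032; K_W = (4C−1)/(4C−4)+0.615/C = 1.1107; K_s = 1+0.5/C = 1.0388
F_a = (F_max−F_min)/2 = 75 N; F_m = (F_max+F_min)/2 = 232 N
τ_a = K_W·8F_aD/(πd³) = 1.1107 × 64.109 = 71.204 MPa
τ_m = K_s·8F_mD/(πd³) = 1.0388 × 198.31 = 205.99 MPa
Goodman: 1/n_f = τ_a/S_se + τ_m/S_su = 71.204/482 + 205.99/1110 = 0.14773 + 0.18558 = 0.33331
n_f = 1/0.33331 = 3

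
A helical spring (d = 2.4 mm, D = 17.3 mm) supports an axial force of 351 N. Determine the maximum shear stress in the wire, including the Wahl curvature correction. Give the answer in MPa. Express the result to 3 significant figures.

1350 MPa

Spring index C = D/d = 17.3/2.4 = 7.2083
K_W = (4C−1)/(4C−4) + 0.615/C = 27.833/24.833 + 0.0853 = 1.2061
τ₀ = 8FD/(πd³) = 8·351·17.3/(π·2.4³) = 48578.4/43.429 = 1118.6 MPa
τ_max = K·τ₀ = 1.2061 × 1118.6 = 1349.1 MPa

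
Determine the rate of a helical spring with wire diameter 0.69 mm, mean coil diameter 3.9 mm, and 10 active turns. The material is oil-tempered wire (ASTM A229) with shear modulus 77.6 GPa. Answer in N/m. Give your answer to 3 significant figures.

k = Gd⁴/(8D³N_a) = (77.6×10³ × 0.69⁴) / (8 × 3.9³ × 10)
  = 17589.7 / 4745.52 = 3.7066 N/mm = 3706.6 N/m

3710 N/m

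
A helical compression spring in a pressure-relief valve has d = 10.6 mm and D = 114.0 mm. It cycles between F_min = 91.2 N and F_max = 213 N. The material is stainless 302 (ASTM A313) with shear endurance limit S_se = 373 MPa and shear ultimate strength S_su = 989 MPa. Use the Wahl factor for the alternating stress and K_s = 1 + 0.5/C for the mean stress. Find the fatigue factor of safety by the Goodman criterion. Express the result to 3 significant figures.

11.9

C = D/d = 114.0/10.6 = 10.7547; K_W = (4C−1)/(4C−4)+0.615/C = 1.1341; K_s = 1+0.5/C = 1.0465
F_a = (F_max−F_min)/2 = 60.9 N; F_m = (F_max+F_min)/2 = 152.1 N
τ_a = K_W·8F_aD/(πd³) = 1.1341 × 14.844 = 16.834 MPa
τ_m = K_s·8F_mD/(πd³) = 1.0465 × 37.073 = 38.796 MPa
Goodman: 1/n_f = τ_a/S_se + τ_m/S_su = 16.834/373 + 38.796/989 = 0.04513 + 0.03923 = 0.084359
n_f = 1/0.084359 = 11.85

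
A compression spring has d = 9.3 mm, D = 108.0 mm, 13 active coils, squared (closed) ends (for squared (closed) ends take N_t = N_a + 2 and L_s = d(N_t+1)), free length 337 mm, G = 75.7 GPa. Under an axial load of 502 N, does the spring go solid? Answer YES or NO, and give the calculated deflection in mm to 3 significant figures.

NO, δ = 116 mm

k = Gd⁴/(8D³N_a) = (75.7×10³)(9.3⁴)/(8·108.0³·13) = 4.3224 N/mm
N_t = 15; L_s = 9.3·16 = 148.8 mm; δ_solid = L₀ − L_s = 337 − 148.8 = 188.2 mm
δ = F/k = 502/4.3224 = 116.14 mm
δ < δ_solid → spring does not go solid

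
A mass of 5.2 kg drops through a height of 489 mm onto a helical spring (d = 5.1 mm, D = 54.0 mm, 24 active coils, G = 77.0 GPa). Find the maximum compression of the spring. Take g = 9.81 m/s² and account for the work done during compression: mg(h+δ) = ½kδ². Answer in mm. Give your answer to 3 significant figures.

k = Gd⁴/(8D³N_a) = (77.0×10³)(5.1⁴)/(8·54.0³·24) = 1.723 N/mm
W = mg = 5.2 × 9.81 = 51.012 N
½kδ² − Wδ − Wh = 0 → δ = (W + √(W² + 2kWh))/k
δ = (51.012 + √(2602.2 + 85960.7))/1.723 = (51.012 + 297.6)/1.723 = 202.32 mm

202 mm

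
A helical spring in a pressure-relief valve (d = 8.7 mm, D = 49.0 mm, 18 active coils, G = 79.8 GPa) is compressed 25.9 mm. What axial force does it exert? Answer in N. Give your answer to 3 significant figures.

699 N

k = Gd⁴/(8D³N_a) = (79.8×10³)(8.7⁴)/(8·49.0³·18) = 26.985 N/mm
F = k·δ = 26.985 × 25.9 = 698.92 N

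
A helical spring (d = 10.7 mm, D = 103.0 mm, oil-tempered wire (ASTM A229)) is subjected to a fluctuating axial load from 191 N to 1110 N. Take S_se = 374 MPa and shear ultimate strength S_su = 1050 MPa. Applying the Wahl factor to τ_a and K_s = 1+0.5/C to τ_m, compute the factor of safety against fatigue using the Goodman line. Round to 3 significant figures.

C = D/d = 103.0/10.7 = 9.6262; K_W = (4C−1)/(4C−4)+0.615/C = 1.1508; K_s = 1+0.5/C = 1.0519
F_a = (F_max−F_min)/2 = 459.5 N; F_m = (F_max+F_min)/2 = 650.5 N
τ_a = K_W·8F_aD/(πd³) = 1.1508 × 98.381 = 113.22 MPa
τ_m = K_s·8F_mD/(πd³) = 1.0519 × 139.28 = 146.51 MPa
Goodman: 1/n_f = τ_a/S_se + τ_m/S_su = 113.22/374 + 146.51/1050 = 0.30273 + 0.13953 = 0.44226
n_f = 1/0.44226 = 2.261

2.26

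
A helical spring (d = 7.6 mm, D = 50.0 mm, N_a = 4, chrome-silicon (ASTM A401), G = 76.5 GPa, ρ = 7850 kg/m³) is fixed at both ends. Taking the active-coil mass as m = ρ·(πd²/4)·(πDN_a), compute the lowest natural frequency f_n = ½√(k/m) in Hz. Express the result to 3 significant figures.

k = Gd⁴/(8D³N_a) = (76.5×10³)(7.6⁴)/(8·50.0³·4) = 63.805 N/mm = 63805 N/m
Wire length L = πDN_a = π·50.0·4 = 628.32 mm
m = ρ·(πd²/4)·L = 7850 × 45.365×10⁻⁶ m² × 0.62832 m = 0.22375 kg
f_n = ½√(k/m) = 0.5·√(63805/0.22375) = 0.5·√(2.8516e+05) = 267 Hz

267 Hz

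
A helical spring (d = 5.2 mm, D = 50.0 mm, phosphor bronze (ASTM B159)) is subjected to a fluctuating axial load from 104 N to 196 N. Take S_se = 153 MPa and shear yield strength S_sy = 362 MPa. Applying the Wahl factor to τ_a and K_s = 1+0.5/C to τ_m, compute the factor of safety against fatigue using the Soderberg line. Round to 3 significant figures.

C = D/d = 50.0/5.2 = 9.6154; K_W = (4C−1)/(4C−4)+0.615/C = 1.1510; K_s = 1+0.5/C = 1.0520
F_a = (F_max−F_min)/2 = 46 N; F_m = (F_max+F_min)/2 = 150 N
τ_a = K_W·8F_aD/(πd³) = 1.1510 × 41.654 = 47.944 MPa
τ_m = K_s·8F_mD/(πd³) = 1.0520 × 135.83 = 142.89 MPa
Soderberg: 1/n_f = τ_a/S_se + τ_m/S_sy = 47.944/153 + 142.89/362 = 0.31336 + 0.39473 = 0.70809
n_f = 1/0.70809 = 1.412

1.41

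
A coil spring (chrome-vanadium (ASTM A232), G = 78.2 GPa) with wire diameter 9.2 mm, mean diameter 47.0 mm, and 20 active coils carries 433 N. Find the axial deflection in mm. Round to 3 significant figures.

k = Gd⁴/(8D³N_a) = (78.2×10³)(9.2⁴)/(8·47.0³·20) = 33.724 N/mm
δ = F/k = 433 / 33.724 = 12.839 mm

12.8 mm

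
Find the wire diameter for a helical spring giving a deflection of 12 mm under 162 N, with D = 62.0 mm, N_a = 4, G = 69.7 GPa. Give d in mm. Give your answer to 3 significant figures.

Required rate k = F/δ = 162/12 = 13.5 N/mm
d = (8D³N_a·k / G)^(1/4) = (8·62.0³·4·13.5 / (69.7×10³))^0.25
  = (1477.2)^0.25 = 6.1995 mm

6.20 mm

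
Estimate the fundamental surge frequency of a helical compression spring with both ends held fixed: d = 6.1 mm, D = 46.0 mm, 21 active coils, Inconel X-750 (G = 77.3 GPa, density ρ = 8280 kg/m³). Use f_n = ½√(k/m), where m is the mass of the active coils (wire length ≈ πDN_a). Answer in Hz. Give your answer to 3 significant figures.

47.2 Hz

k = Gd⁴/(8D³N_a) = (77.3×10³)(6.1⁴)/(8·46.0³·21) = 6.5451 N/mm = 6545.1 N/m
Wire length L = πDN_a = π·46.0·21 = 3034.8 mm
m = ρ·(πd²/4)·L = 8280 × 29.225×10⁻⁶ m² × 3.0348 m = 0.73436 kg
f_n = ½√(k/m) = 0.5·√(6545.1/0.73436) = 0.5·√(8912.7) = 47.204 Hz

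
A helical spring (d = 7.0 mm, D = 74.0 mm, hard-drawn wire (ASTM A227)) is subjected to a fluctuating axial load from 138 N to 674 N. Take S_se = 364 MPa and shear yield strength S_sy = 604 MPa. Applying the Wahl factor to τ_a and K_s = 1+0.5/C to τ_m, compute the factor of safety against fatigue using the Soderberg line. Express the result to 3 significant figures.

1.18

C = D/d = 74.0/7.0 = 10.5714; K_W = (4C−1)/(4C−4)+0.615/C = 1.1365; K_s = 1+0.5/C = 1.0473
F_a = (F_max−F_min)/2 = 268 N; F_m = (F_max+F_min)/2 = 406 N
τ_a = K_W·8F_aD/(πd³) = 1.1365 × 147.24 = 167.34 MPa
τ_m = K_s·8F_mD/(πd³) = 1.0473 × 223.05 = 233.6 MPa
Soderberg: 1/n_f = τ_a/S_se + τ_m/S_sy = 167.34/364 + 233.6/604 = 0.45972 + 0.38676 = 0.84648
n_f = 1/0.84648 = 1.181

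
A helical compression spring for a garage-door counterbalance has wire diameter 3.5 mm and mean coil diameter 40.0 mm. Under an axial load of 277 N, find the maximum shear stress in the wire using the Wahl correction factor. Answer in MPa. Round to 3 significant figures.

Spring index C = D/d = 40.0/3.5 = 11.4286
K_W = (4C−1)/(4C−4) + 0.615/C = 44.714/41.714 + 0.0538 = 1.1257
τ₀ = 8FD/(πd³) = 8·277·40.0/(π·3.5³) = 88640/134.7 = 658.08 MPa
τ_max = K·τ₀ = 1.1257 × 658.08 = 740.82 MPa

741 MPa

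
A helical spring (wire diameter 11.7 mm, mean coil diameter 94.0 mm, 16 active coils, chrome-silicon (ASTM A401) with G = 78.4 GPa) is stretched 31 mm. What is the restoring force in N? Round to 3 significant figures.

k = Gd⁴/(8D³N_a) = (78.4×10³)(11.7⁴)/(8·94.0³·16) = 13.819 N/mm
F = k·δ = 13.819 × 31 = 428.38 N

428 N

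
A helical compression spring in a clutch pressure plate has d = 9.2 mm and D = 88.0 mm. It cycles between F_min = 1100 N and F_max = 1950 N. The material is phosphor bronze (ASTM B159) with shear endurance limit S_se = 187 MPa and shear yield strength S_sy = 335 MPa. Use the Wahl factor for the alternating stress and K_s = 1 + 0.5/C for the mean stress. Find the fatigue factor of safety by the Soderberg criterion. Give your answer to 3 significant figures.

0.469

C = D/d = 88.0/9.2 = 9.5652; K_W = (4C−1)/(4C−4)+0.615/C = 1.1519; K_s = 1+0.5/C = 1.0523
F_a = (F_max−F_min)/2 = 425 N; F_m = (F_max+F_min)/2 = 1525 N
τ_a = K_W·8F_aD/(πd³) = 1.1519 × 122.31 = 140.88 MPa
τ_m = K_s·8F_mD/(πd³) = 1.0523 × 438.86 = 461.8 MPa
Soderberg: 1/n_f = τ_a/S_se + τ_m/S_sy = 140.88/187 + 461.8/335 = 0.75337 + 1.37852 = 2.1319
n_f = 1/2.1319 = 0.4691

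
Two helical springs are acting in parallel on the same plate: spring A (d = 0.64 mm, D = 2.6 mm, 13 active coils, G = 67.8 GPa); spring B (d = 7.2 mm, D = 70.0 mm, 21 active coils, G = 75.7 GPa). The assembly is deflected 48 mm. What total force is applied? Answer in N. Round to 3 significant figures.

468 N

k_A = Gd⁴/(8D³N_a) = (67.8×10³)(0.64⁴)/(8·2.6³·13) = 6.2229 N/mm
k_B = Gd⁴/(8D³N_a) = (75.7×10³)(7.2⁴)/(8·70.0³·21) = 3.5304 N/mm
Parallel: k_eq = 6.2229 + 3.5304 = 9.7533 N/mm
F = k_eq·δ = 9.7533·48 = 468.16 N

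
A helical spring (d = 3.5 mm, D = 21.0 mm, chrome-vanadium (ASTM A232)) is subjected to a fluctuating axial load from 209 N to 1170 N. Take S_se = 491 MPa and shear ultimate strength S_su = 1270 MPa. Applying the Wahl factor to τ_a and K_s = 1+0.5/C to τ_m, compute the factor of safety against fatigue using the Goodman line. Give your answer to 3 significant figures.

0.442

C = D/d = 21.0/3.5 = 6.0000; K_W = (4C−1)/(4C−4)+0.615/C = 1.2525; K_s = 1+0.5/C = 1.0833
F_a = (F_max−F_min)/2 = 480.5 N; F_m = (F_max+F_min)/2 = 689.5 N
τ_a = K_W·8F_aD/(πd³) = 1.2525 × 599.31 = 750.63 MPa
τ_m = K_s·8F_mD/(πd³) = 1.0833 × 859.98 = 931.65 MPa
Goodman: 1/n_f = τ_a/S_se + τ_m/S_su = 750.63/491 + 931.65/1270 = 1.52878 + 0.73358 = 2.2624
n_f = 1/2.2624 = 0.442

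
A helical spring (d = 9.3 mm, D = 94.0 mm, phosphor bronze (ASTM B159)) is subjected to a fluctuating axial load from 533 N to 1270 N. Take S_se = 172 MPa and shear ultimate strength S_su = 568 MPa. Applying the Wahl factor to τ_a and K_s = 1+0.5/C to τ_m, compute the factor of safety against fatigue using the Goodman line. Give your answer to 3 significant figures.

0.817

C = D/d = 94.0/9.3 = 10.1075; K_W = (4C−1)/(4C−4)+0.615/C = 1.1432; K_s = 1+0.5/C = 1.0495
F_a = (F_max−F_min)/2 = 368.5 N; F_m = (F_max+F_min)/2 = 901.5 N
τ_a = K_W·8F_aD/(πd³) = 1.1432 × 109.66 = 125.37 MPa
τ_m = K_s·8F_mD/(πd³) = 1.0495 × 268.28 = 281.55 MPa
Goodman: 1/n_f = τ_a/S_se + τ_m/S_su = 125.37/172 + 281.55/568 = 0.72887 + 0.49568 = 1.2246
n_f = 1/1.2246 = 0.8166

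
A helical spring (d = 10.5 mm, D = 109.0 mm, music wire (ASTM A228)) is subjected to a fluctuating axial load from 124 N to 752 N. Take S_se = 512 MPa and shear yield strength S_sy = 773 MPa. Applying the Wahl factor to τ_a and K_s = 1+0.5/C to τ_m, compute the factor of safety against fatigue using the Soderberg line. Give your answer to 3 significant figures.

C = D/d = 109.0/10.5 = 10.3810; K_W = (4C−1)/(4C−4)+0.615/C = 1.1392; K_s = 1+0.5/C = 1.0482
F_a = (F_max−F_min)/2 = 314 N; F_m = (F_max+F_min)/2 = 438 N
τ_a = K_W·8F_aD/(πd³) = 1.1392 × 75.288 = 85.768 MPa
τ_m = K_s·8F_mD/(πd³) = 1.0482 × 105.02 = 110.08 MPa
Soderberg: 1/n_f = τ_a/S_se + τ_m/S_sy = 85.768/512 + 110.08/773 = 0.16752 + 0.14240 = 0.30992
n_f = 1/0.30992 = 3.227

3.23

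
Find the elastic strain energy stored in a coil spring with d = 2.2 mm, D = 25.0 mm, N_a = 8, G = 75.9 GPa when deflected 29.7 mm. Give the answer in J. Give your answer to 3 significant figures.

k = Gd⁴/(8D³N_a) = (75.9×10³)(2.2⁴)/(8·25.0³·8) = 1.778 N/mm
U = ½kδ² = 0.5 × 1.778 × 29.7² = 784.18 N·mm = 0.78418 J

0.784 J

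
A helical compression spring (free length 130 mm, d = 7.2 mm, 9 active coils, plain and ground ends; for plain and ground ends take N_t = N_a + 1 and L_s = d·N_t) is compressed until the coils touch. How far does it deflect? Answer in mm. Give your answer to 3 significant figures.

58.0 mm

N_t = 10; L_s = 7.2·10 = 72 mm
δ_solid = L₀ − L_s = 130 − 72 = 58 mm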